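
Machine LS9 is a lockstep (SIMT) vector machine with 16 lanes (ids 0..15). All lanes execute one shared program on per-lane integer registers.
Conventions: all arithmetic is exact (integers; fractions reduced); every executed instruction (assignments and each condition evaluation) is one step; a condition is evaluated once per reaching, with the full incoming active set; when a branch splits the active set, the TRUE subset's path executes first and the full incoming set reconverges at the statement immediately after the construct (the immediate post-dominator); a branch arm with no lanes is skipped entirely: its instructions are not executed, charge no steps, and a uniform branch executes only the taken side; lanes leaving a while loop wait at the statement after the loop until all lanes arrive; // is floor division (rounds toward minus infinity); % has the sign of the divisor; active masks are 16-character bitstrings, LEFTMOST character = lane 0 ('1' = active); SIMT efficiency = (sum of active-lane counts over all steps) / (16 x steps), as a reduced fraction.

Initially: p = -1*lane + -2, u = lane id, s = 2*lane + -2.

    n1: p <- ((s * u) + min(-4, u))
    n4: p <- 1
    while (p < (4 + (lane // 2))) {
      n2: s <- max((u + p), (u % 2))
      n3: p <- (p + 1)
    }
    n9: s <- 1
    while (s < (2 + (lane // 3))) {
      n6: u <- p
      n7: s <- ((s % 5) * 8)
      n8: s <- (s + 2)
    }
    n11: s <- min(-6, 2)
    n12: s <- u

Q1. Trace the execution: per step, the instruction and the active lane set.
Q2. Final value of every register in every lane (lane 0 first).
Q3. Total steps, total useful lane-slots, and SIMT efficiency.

step 0: p <- ((s * u) + min(-4, u))  1111111111111111
step 1: p <- 1                       1111111111111111
step 2: eval (p < (4 + (lane // 2))) 1111111111111111
step 3: s <- max((u + p), (u % 2))   1111111111111111
step 4: p <- (p + 1)                 1111111111111111
step 5: eval (p < (4 + (lane // 2))) 1111111111111111
step 6: s <- max((u + p), (u % 2))   1111111111111111
step 7: p <- (p + 1)                 1111111111111111
step 8: eval (p < (4 + (lane // 2))) 1111111111111111
step 9: s <- max((u + p), (u % 2))   1111111111111111
step 10: p <- (p + 1)                 1111111111111111
step 11: eval (p < (4 + (lane // 2))) 1111111111111111
step 12: s <- max((u + p), (u % 2))   0011111111111111
step 13: p <- (p + 1)                 0011111111111111
step 14: eval (p < (4 + (lane // 2))) 0011111111111111
step 15: s <- max((u + p), (u % 2))   0000111111111111
step 16: p <- (p + 1)                 0000111111111111
step 17: eval (p < (4 + (lane // 2))) 0000111111111111
step 18: s <- max((u + p), (u % 2))   0000001111111111
step 19: p <- (p + 1)                 0000001111111111
step 20: eval (p < (4 + (lane // 2))) 0000001111111111
step 21: s <- max((u + p), (u % 2))   0000000011111111
step 22: p <- (p + 1)                 0000000011111111
step 23: eval (p < (4 + (lane // 2))) 0000000011111111
step 24: s <- max((u + p), (u % 2))   0000000000111111
step 25: p <- (p + 1)                 0000000000111111
step 26: eval (p < (4 + (lane // 2))) 0000000000111111
step 27: s <- max((u + p), (u % 2))   0000000000001111
step 28: p <- (p + 1)                 0000000000001111
step 29: eval (p < (4 + (lane // 2))) 0000000000001111
step 30: s <- max((u + p), (u % 2))   0000000000000011
step 31: p <- (p + 1)                 0000000000000011
step 32: eval (p < (4 + (lane // 2))) 0000000000000011
step 33: s <- 1                       1111111111111111
step 34: eval (s < (2 + (lane // 3))) 1111111111111111
step 35: u <- p                       1111111111111111
step 36: s <- ((s % 5) * 8)           1111111111111111
step 37: s <- (s + 2)                 1111111111111111
step 38: eval (s < (2 + (lane // 3))) 1111111111111111
step 39: s <- min(-6, 2)              1111111111111111
step 40: s <- u                       1111111111111111

Answer: 41 steps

p: 4,4,5,5,6,6,7,7,8,8,9,9,10,10,11,11
u: 4,4,5,5,6,6,7,7,8,8,9,9,10,10,11,11
s: 4,4,5,5,6,6,7,7,8,8,9,9,10,10,11,11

steps = 41; useful = 488; efficiency = 488/656 = 61/82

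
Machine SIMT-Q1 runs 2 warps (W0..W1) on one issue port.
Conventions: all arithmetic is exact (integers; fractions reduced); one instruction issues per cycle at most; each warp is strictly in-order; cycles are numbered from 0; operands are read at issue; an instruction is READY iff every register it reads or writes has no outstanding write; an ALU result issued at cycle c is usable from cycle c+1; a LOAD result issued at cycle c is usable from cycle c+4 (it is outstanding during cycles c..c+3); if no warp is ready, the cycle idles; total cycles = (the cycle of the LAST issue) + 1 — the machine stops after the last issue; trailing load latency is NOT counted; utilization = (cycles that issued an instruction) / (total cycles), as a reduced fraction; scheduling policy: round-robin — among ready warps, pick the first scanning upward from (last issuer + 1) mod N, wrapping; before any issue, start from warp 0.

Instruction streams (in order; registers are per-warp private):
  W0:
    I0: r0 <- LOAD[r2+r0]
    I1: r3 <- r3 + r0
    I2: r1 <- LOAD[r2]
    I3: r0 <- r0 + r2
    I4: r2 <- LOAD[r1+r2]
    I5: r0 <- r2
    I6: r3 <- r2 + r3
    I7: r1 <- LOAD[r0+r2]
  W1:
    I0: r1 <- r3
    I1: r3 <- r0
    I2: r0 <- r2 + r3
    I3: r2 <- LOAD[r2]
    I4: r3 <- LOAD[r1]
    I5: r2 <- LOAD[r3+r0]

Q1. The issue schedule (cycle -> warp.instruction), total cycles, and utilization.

cycle 0: W0.I0
cycle 1: W1.I0
cycle 2: W1.I1
cycle 3: W1.I2
cycle 4: W0.I1
cycle 5: W1.I3
cycle 6: W0.I2
cycle 7: W1.I4
cycle 8: W0.I3
cycle 9: idle
cycle 10: W0.I4
cycle 11: W1.I5
cycle 12: idle
cycle 13: idle
cycle 14: W0.I5
cycle 15: W0.I6
cycle 16: W0.I7

Answer: 17 cycles, utilization 14/17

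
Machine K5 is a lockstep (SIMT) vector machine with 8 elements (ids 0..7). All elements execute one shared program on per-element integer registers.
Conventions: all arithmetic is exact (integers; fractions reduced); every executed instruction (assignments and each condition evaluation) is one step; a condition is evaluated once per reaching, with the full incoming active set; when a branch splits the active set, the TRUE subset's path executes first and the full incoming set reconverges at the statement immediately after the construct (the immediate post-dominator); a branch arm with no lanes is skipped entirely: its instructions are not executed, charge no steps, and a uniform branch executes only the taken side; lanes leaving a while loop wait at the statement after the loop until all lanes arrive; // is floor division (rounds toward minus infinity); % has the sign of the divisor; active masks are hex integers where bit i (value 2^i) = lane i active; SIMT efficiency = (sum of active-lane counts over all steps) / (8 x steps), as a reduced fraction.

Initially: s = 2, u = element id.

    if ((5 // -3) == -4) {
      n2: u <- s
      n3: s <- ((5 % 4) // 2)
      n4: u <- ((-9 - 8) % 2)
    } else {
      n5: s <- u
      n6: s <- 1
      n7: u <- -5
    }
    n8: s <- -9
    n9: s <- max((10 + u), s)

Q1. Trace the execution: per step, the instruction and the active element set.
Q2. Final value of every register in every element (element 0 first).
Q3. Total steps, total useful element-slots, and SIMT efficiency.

step 0: eval ((5 // -3) == -4)       0xff
step 1: s <- u                       0xff
step 2: s <- 1                       0xff
step 3: u <- -5                      0xff
step 4: s <- -9                      0xff
step 5: s <- max((10 + u), s)        0xff

Answer: 6 steps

s: 5,5,5,5,5,5,5,5
u: -5,-5,-5,-5,-5,-5,-5,-5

steps = 6; useful = 48; efficiency = 48/48 = 1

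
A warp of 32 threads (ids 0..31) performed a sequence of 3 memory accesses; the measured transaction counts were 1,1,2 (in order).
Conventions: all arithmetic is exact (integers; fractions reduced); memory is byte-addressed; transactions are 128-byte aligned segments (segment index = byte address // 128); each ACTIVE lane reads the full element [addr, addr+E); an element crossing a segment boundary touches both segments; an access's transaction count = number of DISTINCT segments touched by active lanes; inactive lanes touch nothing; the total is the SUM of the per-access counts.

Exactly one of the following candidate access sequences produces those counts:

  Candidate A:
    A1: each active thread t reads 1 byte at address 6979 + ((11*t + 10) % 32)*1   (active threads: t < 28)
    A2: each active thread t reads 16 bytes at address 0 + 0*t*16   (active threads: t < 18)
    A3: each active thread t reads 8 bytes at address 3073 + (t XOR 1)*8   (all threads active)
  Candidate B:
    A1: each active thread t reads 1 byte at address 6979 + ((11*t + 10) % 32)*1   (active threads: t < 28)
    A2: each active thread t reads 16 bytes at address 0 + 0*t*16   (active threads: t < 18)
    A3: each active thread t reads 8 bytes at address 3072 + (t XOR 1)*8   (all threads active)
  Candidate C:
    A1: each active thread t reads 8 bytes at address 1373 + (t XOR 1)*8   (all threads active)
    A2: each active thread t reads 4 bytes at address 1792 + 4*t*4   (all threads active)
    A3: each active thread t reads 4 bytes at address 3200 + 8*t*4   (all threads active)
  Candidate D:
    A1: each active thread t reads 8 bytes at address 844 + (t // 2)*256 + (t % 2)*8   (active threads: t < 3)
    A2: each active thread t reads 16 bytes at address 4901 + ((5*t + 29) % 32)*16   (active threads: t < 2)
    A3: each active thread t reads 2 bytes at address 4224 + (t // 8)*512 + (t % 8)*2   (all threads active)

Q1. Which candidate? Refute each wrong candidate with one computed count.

A: A3 gives 3 transactions, not 2
C: A1 gives 3 transactions, not 1
D: A1 gives 2 transactions, not 1
B: all counts match (1,1,2)

Answer: B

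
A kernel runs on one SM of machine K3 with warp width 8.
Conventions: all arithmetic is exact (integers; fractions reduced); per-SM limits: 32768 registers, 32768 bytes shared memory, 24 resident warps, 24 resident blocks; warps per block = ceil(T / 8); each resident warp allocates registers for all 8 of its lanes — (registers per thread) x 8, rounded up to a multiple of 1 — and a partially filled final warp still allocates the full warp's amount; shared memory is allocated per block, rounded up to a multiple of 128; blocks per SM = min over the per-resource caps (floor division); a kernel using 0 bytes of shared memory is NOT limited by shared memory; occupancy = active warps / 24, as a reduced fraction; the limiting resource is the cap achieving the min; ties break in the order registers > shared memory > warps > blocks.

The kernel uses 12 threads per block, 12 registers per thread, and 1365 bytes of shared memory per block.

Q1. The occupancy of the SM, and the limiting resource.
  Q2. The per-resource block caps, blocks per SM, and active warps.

Answer: occupancy 1, limited by warps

registers: 170 blocks
shared memory: 23 blocks
warps: 12 blocks
blocks: 24 blocks

Answer: 12 blocks, 24 active warps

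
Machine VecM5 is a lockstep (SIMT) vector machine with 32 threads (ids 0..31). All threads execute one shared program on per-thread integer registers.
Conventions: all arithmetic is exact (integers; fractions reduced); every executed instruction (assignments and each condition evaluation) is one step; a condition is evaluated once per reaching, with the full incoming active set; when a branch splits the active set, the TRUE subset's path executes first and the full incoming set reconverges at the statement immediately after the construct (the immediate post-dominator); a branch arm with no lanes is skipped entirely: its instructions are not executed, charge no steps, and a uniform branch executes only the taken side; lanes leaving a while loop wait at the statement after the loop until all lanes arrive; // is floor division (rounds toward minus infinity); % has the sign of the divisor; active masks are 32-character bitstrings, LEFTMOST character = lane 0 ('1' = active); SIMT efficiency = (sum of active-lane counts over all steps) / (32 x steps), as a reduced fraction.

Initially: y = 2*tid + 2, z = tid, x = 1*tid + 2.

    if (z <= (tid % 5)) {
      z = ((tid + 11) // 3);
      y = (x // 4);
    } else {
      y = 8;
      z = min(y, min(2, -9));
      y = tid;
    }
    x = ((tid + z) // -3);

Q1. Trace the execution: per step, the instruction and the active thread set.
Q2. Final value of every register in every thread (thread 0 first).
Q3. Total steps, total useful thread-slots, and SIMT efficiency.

step 0: eval (z <= (tid % 5))        11111111111111111111111111111111
step 1: z <- ((tid + 11) // 3)       11111000000000000000000000000000
step 2: y <- (x // 4)                11111000000000000000000000000000
step 3: y <- 8                       00000111111111111111111111111111
step 4: z <- min(y, min(2, -9))      00000111111111111111111111111111
step 5: y <- tid                     00000111111111111111111111111111
step 6: x <- ((tid + z) // -3)       11111111111111111111111111111111

Answer: 7 steps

y: 0,0,1,1,1,5,6,7,8,9,10,11,12,13,14,15,16,17,18,19,20,21,22,23,24,25,26,27,28,29,30,31
z: 3,4,4,4,5,-9,-9,-9,-9,-9,-9,-9,-9,-9,-9,-9,-9,-9,-9,-9,-9,-9,-9,-9,-9,-9,-9,-9,-9,-9,-9,-9
x: -1,-2,-2,-3,-3,1,1,0,0,0,-1,-1,-1,-2,-2,-2,-3,-3,-3,-4,-4,-4,-5,-5,-5,-6,-6,-6,-7,-7,-7,-8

steps = 7; useful = 155; efficiency = 155/224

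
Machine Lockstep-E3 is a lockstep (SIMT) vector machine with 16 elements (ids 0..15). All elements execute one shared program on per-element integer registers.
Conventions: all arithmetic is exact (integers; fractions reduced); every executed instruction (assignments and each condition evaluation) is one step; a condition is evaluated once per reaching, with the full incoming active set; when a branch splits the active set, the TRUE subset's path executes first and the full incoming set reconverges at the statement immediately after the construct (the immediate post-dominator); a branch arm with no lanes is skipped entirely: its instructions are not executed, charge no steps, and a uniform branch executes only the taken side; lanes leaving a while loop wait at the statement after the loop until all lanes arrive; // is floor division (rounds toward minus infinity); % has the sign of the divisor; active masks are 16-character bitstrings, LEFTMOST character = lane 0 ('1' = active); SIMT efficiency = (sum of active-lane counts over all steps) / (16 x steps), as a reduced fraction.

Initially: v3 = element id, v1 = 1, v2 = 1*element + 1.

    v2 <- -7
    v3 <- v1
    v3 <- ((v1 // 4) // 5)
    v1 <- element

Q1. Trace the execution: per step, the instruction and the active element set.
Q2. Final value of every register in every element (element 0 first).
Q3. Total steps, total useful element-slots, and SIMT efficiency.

step 0: v2 <- -7                     1111111111111111
step 1: v3 <- v1                     1111111111111111
step 2: v3 <- ((v1 // 4) // 5)       1111111111111111
step 3: v1 <- element                1111111111111111

Answer: 4 steps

v3: 0,0,0,0,0,0,0,0,0,0,0,0,0,0,0,0
v1: 0,1,2,3,4,5,6,7,8,9,10,11,12,13,14,15
v2: -7,-7,-7,-7,-7,-7,-7,-7,-7,-7,-7,-7,-7,-7,-7,-7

steps = 4; useful = 64; efficiency = 64/64 = 1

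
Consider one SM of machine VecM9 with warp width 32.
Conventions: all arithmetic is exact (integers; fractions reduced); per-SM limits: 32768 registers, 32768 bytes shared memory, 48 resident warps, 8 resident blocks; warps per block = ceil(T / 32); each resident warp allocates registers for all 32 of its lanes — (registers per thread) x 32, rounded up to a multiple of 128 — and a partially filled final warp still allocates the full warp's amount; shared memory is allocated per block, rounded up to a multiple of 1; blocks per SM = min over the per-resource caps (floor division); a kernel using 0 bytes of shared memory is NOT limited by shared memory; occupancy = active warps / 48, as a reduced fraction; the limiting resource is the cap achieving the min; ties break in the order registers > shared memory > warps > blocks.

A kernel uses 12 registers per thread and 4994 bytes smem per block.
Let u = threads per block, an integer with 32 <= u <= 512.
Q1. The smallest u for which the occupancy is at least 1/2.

Answer: u = 97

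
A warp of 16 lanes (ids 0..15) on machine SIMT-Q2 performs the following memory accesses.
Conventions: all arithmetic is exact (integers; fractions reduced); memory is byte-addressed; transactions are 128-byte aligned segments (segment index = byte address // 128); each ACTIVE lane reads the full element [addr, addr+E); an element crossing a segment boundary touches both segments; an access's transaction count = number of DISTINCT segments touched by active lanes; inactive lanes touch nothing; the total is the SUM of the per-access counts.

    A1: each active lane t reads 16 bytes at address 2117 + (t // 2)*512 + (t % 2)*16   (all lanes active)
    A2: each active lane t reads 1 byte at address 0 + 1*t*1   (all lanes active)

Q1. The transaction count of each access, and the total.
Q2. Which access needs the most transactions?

A1: 8 transactions
A2: 1 transaction

Answer: 8,1; total 9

Answer: A1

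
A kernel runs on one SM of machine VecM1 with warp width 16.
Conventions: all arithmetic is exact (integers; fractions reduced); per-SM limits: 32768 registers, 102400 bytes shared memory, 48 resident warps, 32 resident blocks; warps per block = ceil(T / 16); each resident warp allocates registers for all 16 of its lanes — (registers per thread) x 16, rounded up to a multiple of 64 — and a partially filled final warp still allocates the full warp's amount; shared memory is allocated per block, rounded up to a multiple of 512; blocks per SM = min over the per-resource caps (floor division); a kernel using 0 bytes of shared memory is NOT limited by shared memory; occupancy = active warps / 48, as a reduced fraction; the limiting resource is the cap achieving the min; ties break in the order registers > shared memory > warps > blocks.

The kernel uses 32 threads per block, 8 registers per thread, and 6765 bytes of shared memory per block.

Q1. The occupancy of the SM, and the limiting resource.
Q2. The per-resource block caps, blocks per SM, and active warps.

Answer: occupancy 7/12, limited by shared memory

registers: 128 blocks
shared memory: 14 blocks
warps: 24 blocks
blocks: 32 blocks

Answer: 14 blocks, 28 active warps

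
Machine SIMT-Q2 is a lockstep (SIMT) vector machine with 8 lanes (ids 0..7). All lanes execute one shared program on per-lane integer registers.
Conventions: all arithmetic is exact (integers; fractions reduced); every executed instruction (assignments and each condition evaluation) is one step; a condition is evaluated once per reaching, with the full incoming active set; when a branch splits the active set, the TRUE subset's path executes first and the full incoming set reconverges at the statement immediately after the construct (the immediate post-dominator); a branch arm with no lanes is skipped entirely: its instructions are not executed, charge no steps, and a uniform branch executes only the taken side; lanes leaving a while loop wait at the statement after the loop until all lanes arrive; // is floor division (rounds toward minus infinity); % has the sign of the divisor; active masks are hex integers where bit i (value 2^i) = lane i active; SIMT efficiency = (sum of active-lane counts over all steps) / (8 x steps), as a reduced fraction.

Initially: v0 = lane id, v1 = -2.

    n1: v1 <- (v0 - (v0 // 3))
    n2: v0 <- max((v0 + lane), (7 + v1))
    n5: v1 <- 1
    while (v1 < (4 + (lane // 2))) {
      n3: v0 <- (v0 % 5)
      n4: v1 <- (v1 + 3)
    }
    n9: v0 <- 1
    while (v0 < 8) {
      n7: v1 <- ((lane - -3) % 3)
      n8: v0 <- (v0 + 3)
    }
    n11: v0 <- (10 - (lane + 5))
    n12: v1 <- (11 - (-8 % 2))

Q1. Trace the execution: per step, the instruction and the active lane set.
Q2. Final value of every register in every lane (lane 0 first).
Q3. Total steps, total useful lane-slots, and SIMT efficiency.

step 0: v1 <- (v0 - (v0 // 3))       0xff
step 1: v0 <- max((v0 + lane), (7 + v1)) 0xff
step 2: v1 <- 1                      0xff
step 3: eval (v1 < (4 + (lane // 2))) 0xff
step 4: v0 <- (v0 % 5)               0xff
step 5: v1 <- (v1 + 3)               0xff
step 6: eval (v1 < (4 + (lane // 2))) 0xff
step 7: v0 <- (v0 % 5)               0xfc
step 8: v1 <- (v1 + 3)               0xfc
step 9: eval (v1 < (4 + (lane // 2))) 0xfc
step 10: v0 <- 1                      0xff
step 11: eval (v0 < 8)                0xff
step 12: v1 <- ((lane - -3) % 3)      0xff
step 13: v0 <- (v0 + 3)               0xff
step 14: eval (v0 < 8)                0xff
step 15: v1 <- ((lane - -3) % 3)      0xff
step 16: v0 <- (v0 + 3)               0xff
step 17: eval (v0 < 8)                0xff
step 18: v1 <- ((lane - -3) % 3)      0xff
step 19: v0 <- (v0 + 3)               0xff
step 20: eval (v0 < 8)                0xff
step 21: v0 <- (10 - (lane + 5))      0xff
step 22: v1 <- (11 - (-8 % 2))        0xff

Answer: 23 steps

v0: 5,4,3,2,1,0,-1,-2
v1: 11,11,11,11,11,11,11,11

steps = 23; useful = 178; efficiency = 178/184 = 89/92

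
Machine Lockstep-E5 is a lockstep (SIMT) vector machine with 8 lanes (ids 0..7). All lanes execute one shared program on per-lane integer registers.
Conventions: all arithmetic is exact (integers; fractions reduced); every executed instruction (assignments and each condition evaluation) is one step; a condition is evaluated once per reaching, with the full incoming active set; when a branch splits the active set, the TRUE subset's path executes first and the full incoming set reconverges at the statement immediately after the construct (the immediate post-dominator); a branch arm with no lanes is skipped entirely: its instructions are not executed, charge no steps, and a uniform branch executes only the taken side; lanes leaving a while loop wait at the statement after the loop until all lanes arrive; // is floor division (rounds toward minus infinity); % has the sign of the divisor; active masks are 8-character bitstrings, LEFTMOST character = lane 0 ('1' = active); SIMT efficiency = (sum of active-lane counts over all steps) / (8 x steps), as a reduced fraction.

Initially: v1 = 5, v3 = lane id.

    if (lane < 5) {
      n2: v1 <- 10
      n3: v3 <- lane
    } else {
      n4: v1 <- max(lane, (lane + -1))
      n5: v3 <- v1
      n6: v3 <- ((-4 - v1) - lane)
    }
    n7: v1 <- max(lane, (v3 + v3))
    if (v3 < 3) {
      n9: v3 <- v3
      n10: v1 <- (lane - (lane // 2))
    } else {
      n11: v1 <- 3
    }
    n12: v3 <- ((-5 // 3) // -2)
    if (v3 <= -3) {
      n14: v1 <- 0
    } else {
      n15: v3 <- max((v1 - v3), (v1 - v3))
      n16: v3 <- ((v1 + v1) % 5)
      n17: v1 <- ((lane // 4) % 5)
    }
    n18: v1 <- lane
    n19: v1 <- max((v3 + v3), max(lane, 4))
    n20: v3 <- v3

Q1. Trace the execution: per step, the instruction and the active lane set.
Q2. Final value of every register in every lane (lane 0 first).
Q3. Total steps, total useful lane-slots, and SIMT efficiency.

step 0: eval (lane < 5)              11111111
step 1: v1 <- 10                     11111000
step 2: v3 <- lane                   11111000
step 3: v1 <- max(lane, (lane + -1)) 00000111
step 4: v3 <- v1                     00000111
step 5: v3 <- ((-4 - v1) - lane)     00000111
step 6: v1 <- max(lane, (v3 + v3))   11111111
step 7: eval (v3 < 3)                11111111
step 8: v3 <- v3                     11100111
step 9: v1 <- (lane - (lane // 2))   11100111
step 10: v1 <- 3                      00011000
step 11: v3 <- ((-5 // 3) // -2)      11111111
step 12: eval (v3 <= -3)              11111111
step 13: v3 <- max((v1 - v3), (v1 - v3)) 11111111
step 14: v3 <- ((v1 + v1) % 5)        11111111
step 15: v1 <- ((lane // 4) % 5)      11111111
step 16: v1 <- lane                   11111111
step 17: v1 <- max((v3 + v3), max(lane, 4)) 11111111
step 18: v3 <- v3                     11111111

Answer: 19 steps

v1: 4,4,4,4,4,5,6,7
v3: 0,2,2,1,1,1,1,3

steps = 19; useful = 121; efficiency = 121/152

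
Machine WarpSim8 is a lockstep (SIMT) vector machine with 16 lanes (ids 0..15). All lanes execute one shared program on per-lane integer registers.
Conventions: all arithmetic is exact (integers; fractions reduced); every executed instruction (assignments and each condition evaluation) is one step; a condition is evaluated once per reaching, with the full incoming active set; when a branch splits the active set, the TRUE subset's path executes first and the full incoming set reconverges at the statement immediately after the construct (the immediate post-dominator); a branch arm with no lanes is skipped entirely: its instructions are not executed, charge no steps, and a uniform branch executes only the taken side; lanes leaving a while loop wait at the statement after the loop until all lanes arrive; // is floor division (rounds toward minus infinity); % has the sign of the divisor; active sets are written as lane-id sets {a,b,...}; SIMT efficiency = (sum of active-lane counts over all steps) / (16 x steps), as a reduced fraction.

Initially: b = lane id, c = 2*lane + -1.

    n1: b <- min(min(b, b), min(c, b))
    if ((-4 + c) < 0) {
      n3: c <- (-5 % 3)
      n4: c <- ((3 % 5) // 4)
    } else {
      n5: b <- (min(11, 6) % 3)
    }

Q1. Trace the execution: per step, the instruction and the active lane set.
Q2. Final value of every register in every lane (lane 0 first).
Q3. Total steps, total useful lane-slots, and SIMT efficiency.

step 0: b <- min(min(b, b), min(c, b)) {0,1,2,3,4,5,6,7,8,9,10,11,12,13,14,15}
step 1: eval ((-4 + c) < 0)          {0,1,2,3,4,5,6,7,8,9,10,11,12,13,14,15}
step 2: c <- (-5 % 3)                {0,1,2}
step 3: c <- ((3 % 5) // 4)          {0,1,2}
step 4: b <- (min(11, 6) % 3)        {3,4,5,6,7,8,9,10,11,12,13,14,15}

Answer: 5 steps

b: -1,1,2,0,0,0,0,0,0,0,0,0,0,0,0,0
c: 0,0,0,5,7,9,11,13,15,17,19,21,23,25,27,29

steps = 5; useful = 51; efficiency = 51/80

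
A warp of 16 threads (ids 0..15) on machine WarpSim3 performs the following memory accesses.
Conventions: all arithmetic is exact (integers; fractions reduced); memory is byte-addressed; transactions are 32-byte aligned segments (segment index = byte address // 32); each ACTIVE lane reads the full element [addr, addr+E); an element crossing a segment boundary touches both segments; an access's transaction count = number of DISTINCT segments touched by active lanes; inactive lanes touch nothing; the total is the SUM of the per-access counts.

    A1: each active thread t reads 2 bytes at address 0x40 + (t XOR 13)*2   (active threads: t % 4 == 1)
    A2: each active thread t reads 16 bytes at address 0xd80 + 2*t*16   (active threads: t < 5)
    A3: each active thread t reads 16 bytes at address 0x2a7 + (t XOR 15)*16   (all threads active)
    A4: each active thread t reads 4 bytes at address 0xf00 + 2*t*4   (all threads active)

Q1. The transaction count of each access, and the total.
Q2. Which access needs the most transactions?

A1: 1 transaction
A2: 5 transactions
A3: 9 transactions
A4: 4 transactions

Answer: 1,5,9,4; total 19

Answer: A3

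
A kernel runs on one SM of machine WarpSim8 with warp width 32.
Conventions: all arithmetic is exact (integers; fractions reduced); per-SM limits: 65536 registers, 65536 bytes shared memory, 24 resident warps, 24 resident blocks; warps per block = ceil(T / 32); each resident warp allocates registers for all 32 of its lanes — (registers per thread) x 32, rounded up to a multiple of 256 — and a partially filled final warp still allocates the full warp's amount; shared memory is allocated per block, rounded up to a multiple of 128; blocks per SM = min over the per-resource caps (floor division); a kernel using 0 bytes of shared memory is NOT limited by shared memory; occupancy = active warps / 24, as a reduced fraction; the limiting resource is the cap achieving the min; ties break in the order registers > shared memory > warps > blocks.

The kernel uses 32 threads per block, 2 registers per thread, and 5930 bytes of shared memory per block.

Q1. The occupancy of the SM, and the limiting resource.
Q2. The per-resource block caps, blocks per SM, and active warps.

Answer: occupancy 5/12, limited by shared memory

registers: 256 blocks
shared memory: 10 blocks
warps: 24 blocks
blocks: 24 blocks

Answer: 10 blocks, 10 active warps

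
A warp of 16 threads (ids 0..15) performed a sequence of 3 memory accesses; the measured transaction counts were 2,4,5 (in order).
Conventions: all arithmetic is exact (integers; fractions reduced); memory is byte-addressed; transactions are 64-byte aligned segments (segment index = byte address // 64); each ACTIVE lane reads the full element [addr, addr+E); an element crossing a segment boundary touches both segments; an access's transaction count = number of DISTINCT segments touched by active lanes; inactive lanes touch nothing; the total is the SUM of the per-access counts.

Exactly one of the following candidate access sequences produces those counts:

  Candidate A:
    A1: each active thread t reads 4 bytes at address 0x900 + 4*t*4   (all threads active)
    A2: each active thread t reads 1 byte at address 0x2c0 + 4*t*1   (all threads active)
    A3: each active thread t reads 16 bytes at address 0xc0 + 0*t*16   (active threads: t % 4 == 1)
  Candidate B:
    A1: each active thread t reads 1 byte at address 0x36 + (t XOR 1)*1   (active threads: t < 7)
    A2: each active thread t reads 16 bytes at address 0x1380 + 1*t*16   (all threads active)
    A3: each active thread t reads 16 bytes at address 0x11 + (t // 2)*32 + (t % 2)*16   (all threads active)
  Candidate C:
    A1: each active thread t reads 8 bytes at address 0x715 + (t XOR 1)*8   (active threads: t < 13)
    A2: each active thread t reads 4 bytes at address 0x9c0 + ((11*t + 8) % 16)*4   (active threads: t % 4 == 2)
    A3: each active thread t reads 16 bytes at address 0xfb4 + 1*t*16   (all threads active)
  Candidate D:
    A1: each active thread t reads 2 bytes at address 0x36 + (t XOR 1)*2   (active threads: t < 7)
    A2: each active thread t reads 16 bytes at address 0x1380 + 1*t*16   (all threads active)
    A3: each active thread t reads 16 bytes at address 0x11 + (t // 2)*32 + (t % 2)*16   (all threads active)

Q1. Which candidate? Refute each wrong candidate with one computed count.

A: A1 gives 4 transactions, not 2
B: A1 gives 1 transaction, not 2
C: A1 gives 3 transactions, not 2
D: all counts match (2,4,5)

Answer: D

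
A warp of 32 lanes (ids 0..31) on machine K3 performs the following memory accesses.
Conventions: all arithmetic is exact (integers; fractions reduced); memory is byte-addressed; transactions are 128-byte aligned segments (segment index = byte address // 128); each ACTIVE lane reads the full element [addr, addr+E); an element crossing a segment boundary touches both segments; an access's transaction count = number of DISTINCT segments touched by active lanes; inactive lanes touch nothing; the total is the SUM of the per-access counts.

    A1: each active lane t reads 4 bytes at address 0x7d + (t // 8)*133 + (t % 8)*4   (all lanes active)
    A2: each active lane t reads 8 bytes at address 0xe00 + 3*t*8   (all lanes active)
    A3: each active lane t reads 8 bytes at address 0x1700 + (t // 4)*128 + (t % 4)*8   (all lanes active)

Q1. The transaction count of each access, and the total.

A1: 5 transactions
A2: 6 transactions
A3: 8 transactions

Answer: 5,6,8; total 19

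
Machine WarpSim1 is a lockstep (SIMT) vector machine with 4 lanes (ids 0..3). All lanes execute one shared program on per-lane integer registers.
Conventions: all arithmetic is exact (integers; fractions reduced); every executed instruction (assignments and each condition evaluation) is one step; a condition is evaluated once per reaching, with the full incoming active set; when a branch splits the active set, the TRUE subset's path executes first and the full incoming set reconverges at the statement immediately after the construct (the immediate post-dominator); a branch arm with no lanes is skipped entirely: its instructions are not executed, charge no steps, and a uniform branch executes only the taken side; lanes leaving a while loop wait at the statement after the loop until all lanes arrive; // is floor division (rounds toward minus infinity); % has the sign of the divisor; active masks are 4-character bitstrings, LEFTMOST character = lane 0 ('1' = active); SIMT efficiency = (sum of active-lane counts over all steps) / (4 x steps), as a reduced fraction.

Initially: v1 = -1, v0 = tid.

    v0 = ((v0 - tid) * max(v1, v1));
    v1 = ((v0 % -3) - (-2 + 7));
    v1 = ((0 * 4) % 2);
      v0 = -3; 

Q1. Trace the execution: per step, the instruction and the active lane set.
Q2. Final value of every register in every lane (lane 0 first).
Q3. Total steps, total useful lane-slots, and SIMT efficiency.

step 0: v0 <- ((v0 - tid) * max(v1, v1)) 1111
step 1: v1 <- ((v0 % -3) - (-2 + 7)) 1111
step 2: v1 <- ((0 * 4) % 2)          1111
step 3: v0 <- -3                     1111

Answer: 4 steps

v1: 0,0,0,0
v0: -3,-3,-3,-3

steps = 4; useful = 16; efficiency = 16/16 = 1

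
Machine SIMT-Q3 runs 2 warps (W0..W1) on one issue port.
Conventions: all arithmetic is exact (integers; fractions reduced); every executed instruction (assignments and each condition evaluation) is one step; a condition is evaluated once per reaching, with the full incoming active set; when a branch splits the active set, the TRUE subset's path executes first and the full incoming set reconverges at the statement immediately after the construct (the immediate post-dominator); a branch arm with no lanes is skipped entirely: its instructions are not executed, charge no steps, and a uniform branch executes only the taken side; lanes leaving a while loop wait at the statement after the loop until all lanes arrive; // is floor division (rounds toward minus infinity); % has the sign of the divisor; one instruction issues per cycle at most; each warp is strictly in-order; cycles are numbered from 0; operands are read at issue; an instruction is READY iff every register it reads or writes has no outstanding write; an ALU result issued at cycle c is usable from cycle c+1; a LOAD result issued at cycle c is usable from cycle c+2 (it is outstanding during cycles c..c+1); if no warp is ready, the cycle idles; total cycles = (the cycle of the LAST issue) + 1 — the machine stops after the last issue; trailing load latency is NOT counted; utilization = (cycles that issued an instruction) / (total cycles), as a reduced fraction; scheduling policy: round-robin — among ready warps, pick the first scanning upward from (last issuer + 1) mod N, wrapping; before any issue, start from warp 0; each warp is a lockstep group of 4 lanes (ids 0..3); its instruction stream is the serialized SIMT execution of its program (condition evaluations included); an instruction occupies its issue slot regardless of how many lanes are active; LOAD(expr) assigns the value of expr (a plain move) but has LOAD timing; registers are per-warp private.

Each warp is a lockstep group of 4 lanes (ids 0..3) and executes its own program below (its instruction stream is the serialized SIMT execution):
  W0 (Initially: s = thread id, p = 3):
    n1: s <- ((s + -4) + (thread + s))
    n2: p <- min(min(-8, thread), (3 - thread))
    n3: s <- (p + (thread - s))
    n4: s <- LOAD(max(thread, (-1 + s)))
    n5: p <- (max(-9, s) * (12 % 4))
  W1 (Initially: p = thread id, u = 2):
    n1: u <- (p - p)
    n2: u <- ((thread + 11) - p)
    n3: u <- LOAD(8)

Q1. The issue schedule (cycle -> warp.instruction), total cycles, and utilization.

cycle 0: W0.I0
cycle 1: W1.I0
cycle 2: W0.I1
cycle 3: W1.I1
cycle 4: W0.I2
cycle 5: W1.I2
cycle 6: W0.I3
cycle 7: idle
cycle 8: W0.I4

Answer: 9 cycles, utilization 8/9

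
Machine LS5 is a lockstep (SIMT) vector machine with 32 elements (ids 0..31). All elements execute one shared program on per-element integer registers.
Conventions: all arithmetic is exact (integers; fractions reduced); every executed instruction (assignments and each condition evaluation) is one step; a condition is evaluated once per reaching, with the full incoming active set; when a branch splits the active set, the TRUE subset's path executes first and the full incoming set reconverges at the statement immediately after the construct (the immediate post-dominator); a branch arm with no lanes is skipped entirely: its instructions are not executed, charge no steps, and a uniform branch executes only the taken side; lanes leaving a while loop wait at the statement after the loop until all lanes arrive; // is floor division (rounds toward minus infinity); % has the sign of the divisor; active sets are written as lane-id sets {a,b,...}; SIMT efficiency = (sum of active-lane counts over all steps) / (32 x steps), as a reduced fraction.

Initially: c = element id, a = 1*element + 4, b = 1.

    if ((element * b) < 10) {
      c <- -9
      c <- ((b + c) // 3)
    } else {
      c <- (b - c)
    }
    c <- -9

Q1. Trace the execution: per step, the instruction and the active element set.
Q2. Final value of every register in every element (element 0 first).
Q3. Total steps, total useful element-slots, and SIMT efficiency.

step 0: eval ((element * b) < 10)    {0,1,2,3,4,5,6,7,8,9,10,11,12,13,14,15,16,17,18,19,20,21,22,23,24,25,26,27,28,29,30,31}
step 1: c <- -9                      {0,1,2,3,4,5,6,7,8,9}
step 2: c <- ((b + c) // 3)          {0,1,2,3,4,5,6,7,8,9}
step 3: c <- (b - c)                 {10,11,12,13,14,15,16,17,18,19,20,21,22,23,24,25,26,27,28,29,30,31}
step 4: c <- -9                      {0,1,2,3,4,5,6,7,8,9,10,11,12,13,14,15,16,17,18,19,20,21,22,23,24,25,26,27,28,29,30,31}

Answer: 5 steps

c: -9,-9,-9,-9,-9,-9,-9,-9,-9,-9,-9,-9,-9,-9,-9,-9,-9,-9,-9,-9,-9,-9,-9,-9,-9,-9,-9,-9,-9,-9,-9,-9
a: 4,5,6,7,8,9,10,11,12,13,14,15,16,17,18,19,20,21,22,23,24,25,26,27,28,29,30,31,32,33,34,35
b: 1,1,1,1,1,1,1,1,1,1,1,1,1,1,1,1,1,1,1,1,1,1,1,1,1,1,1,1,1,1,1,1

steps = 5; useful = 106; efficiency = 106/160 = 53/80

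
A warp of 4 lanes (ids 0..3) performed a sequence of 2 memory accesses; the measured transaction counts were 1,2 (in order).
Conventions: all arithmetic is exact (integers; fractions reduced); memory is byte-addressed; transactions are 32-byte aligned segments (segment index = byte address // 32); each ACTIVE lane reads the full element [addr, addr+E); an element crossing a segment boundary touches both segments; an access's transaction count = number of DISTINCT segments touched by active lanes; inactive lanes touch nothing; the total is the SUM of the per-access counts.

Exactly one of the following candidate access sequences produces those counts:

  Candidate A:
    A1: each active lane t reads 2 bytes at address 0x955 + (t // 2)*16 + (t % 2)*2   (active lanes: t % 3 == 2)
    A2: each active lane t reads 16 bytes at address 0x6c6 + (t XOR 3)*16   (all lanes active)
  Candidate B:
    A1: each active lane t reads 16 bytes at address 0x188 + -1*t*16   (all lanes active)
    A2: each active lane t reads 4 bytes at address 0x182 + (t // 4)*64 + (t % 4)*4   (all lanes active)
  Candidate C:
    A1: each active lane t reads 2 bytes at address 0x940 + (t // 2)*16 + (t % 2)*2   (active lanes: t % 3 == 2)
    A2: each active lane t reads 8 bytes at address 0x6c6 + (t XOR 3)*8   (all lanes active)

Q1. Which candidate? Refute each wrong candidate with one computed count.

A: A2 gives 3 transactions, not 2
B: A1 gives 3 transactions, not 1
C: all counts match (1,2)

Answer: C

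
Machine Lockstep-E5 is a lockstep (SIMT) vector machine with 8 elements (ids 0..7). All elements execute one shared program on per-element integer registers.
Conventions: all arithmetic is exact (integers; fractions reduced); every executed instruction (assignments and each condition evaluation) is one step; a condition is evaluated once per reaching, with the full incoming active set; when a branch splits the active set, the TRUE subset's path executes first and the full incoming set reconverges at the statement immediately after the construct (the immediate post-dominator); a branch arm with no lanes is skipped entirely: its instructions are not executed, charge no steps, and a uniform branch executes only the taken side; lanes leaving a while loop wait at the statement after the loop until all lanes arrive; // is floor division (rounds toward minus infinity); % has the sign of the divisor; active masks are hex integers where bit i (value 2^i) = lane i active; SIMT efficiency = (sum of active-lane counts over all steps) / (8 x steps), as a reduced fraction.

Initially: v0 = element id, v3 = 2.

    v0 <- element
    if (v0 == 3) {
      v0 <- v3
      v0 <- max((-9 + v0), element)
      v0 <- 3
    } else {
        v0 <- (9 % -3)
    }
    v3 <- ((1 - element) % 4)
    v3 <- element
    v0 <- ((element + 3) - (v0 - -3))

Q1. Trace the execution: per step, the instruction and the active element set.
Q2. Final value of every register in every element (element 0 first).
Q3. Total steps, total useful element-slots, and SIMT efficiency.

step 0: v0 <- element                0xff
step 1: eval (v0 == 3)               0xff
step 2: v0 <- v3                     0x08
step 3: v0 <- max((-9 + v0), element) 0x08
step 4: v0 <- 3                      0x08
step 5: v0 <- (9 % -3)               0xf7
step 6: v3 <- ((1 - element) % 4)    0xff
step 7: v3 <- element                0xff
step 8: v0 <- ((element + 3) - (v0 - -3)) 0xff

Answer: 9 steps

v0: 0,1,2,0,4,5,6,7
v3: 0,1,2,3,4,5,6,7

steps = 9; useful = 50; efficiency = 50/72 = 25/36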